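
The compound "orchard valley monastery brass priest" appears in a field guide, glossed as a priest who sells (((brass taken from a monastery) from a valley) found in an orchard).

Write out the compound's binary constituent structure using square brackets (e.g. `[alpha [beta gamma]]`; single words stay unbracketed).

[[orchard [valley [monastery brass]]] priest]

At the top level: head "priest"; modifier "orchard valley monastery brass".
Inside "orchard valley monastery brass": head "brass" (specifically "valley monastery brass"), modifier "orchard".
Inside "valley monastery brass": head "brass" (specifically "monastery brass"), modifier "valley".
Inside "monastery brass": head "brass", modifier "monastery".
Putting it together: [[orchard [valley [monastery brass]]] priest].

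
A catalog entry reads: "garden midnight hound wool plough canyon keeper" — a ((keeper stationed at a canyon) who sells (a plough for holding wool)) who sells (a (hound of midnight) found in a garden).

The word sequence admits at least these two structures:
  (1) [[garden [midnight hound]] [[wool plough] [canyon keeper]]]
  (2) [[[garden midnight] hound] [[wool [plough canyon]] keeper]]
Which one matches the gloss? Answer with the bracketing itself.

[[garden [midnight hound]] [[wool plough] [canyon keeper]]]

The paraphrase's head is the "keeper" part ("wool plough canyon keeper"); its modifier is "garden midnight hound".
That top-level split, carried through the inner groups, gives [[garden [midnight hound]] [[wool plough] [canyon keeper]]].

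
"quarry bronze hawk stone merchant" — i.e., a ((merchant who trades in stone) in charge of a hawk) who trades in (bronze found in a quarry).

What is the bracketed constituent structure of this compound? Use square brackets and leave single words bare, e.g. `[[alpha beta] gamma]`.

[[quarry bronze] [hawk [stone merchant]]]

Overall it is a kind of merchant (specifically "hawk stone merchant"); the modifier is "quarry bronze".
Within "quarry bronze", the head is "bronze" and the modifier is "quarry".
Within "hawk stone merchant", the head is "merchant" (specifically "stone merchant") and the modifier is "hawk".
Within "stone merchant", the head is "merchant" and the modifier is "stone".
Putting it together: [[quarry bronze] [hawk [stone merchant]]].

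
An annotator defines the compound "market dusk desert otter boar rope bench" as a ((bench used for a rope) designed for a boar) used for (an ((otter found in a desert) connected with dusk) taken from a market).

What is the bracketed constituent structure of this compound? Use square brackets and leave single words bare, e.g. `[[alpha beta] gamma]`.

Whole compound: head "bench" (specifically "boar rope bench"), modifier "market dusk desert otter".
Within "market dusk desert otter", the head is "otter" (specifically "dusk desert otter") and the modifier is "market".
Within "dusk desert otter", the head is "otter" (specifically "desert otter") and the modifier is "dusk".
Within "desert otter", the head is "otter" and the modifier is "desert".
Within "boar rope bench", the head is "bench" (specifically "rope bench") and the modifier is "boar".
Within "rope bench", the head is "bench" and the modifier is "rope".
So the structure is [[market [dusk [desert otter]]] [boar [rope bench]]].

[[market [dusk [desert otter]]] [boar [rope bench]]]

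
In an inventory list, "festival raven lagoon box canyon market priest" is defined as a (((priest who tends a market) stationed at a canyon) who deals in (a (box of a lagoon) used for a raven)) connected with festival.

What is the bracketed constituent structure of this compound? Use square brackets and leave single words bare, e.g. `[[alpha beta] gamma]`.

Overall it is a kind of priest (specifically "raven lagoon box canyon market priest"); the modifier is "festival".
Inside "raven lagoon box canyon market priest": head "priest" (specifically "canyon market priest"), modifier "raven lagoon box".
Inside "raven lagoon box": head "box" (specifically "lagoon box"), modifier "raven".
Inside "lagoon box": head "box", modifier "lagoon".
Inside "canyon market priest": head "priest" (specifically "market priest"), modifier "canyon".
Inside "market priest": head "priest", modifier "market".
Putting it together: [festival [[raven [lagoon box]] [canyon [market priest]]]].

[festival [[raven [lagoon box]] [canyon [market priest]]]]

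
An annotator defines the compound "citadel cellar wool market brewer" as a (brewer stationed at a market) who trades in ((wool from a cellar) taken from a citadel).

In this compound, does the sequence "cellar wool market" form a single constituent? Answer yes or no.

The top-level split is [citadel cellar wool] [market brewer]; the full structure is [[citadel [cellar wool]] [market brewer]].
"cellar wool market" straddles a constituent boundary, so it is not a single unit.

no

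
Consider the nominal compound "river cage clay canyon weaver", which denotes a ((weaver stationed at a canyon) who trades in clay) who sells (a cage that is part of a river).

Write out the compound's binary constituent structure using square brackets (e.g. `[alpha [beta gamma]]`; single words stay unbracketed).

[[river cage] [clay [canyon weaver]]]

The outermost head in the paraphrase is "weaver" (specifically "clay canyon weaver"), modified by "river cage".
Inside "river cage": head "cage", modifier "river".
Inside "clay canyon weaver": head "weaver" (specifically "canyon weaver"), modifier "clay".
Inside "canyon weaver": head "weaver", modifier "canyon".
So the structure is [[river cage] [clay [canyon weaver]]].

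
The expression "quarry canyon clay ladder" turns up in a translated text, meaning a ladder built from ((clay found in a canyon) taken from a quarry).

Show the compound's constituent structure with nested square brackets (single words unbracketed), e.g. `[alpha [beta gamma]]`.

Whole compound: head "ladder", modifier "quarry canyon clay".
Inside "quarry canyon clay": head "clay" (specifically "canyon clay"), modifier "quarry".
Inside "canyon clay": head "clay", modifier "canyon".
Assembled: [[quarry [canyon clay]] ladder].

[[quarry [canyon clay]] ladder]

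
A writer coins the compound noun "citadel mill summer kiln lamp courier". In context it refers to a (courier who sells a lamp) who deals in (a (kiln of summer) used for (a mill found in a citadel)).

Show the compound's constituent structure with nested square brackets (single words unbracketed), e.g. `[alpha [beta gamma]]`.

[[[citadel mill] [summer kiln]] [lamp courier]]

The outermost head in the paraphrase is "courier" (specifically "lamp courier"), modified by "citadel mill summer kiln".
Inside "citadel mill summer kiln": head "kiln" (specifically "summer kiln"), modifier "citadel mill".
Inside "citadel mill": head "mill", modifier "citadel".
Inside "summer kiln": head "kiln", modifier "summer".
Inside "lamp courier": head "courier", modifier "lamp".
Putting it together: [[[citadel mill] [summer kiln]] [lamp courier]].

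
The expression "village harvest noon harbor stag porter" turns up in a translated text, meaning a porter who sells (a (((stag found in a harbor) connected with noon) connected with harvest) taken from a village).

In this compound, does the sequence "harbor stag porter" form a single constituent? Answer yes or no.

The top-level split is [village harvest noon harbor stag] [porter]; the full structure is [[village [harvest [noon [harbor stag]]]] porter].
"harbor stag porter" straddles a constituent boundary, so it is not a single unit.

no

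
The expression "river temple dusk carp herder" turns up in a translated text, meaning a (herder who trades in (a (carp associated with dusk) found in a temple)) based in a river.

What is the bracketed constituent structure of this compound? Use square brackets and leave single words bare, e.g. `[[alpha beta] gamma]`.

At the top level: head "herder" (specifically "temple dusk carp herder"); modifier "river".
Inside "temple dusk carp herder": head "herder", modifier "temple dusk carp".
Inside "temple dusk carp": head "carp" (specifically "dusk carp"), modifier "temple".
Inside "dusk carp": head "carp", modifier "dusk".
Putting it together: [river [[temple [dusk carp]] herder]].

[river [[temple [dusk carp]] herder]]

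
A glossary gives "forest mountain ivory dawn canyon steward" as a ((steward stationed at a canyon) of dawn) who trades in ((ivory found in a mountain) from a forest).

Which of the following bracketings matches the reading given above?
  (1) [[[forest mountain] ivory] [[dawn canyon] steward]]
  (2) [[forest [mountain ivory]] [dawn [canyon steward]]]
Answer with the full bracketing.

[[forest [mountain ivory]] [dawn [canyon steward]]]

The paraphrase's head is the "steward" part ("dawn canyon steward"); its modifier is "forest mountain ivory".
That top-level split, carried through the inner groups, gives [[forest [mountain ivory]] [dawn [canyon steward]]].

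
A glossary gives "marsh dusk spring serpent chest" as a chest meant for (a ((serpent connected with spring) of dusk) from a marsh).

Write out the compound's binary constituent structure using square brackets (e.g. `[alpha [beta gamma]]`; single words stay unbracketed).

[[marsh [dusk [spring serpent]]] chest]

Whole compound: head "chest", modifier "marsh dusk spring serpent".
"marsh dusk spring serpent" → head "serpent" (specifically "dusk spring serpent"), modifier "marsh".
"dusk spring serpent" → head "serpent" (specifically "spring serpent"), modifier "dusk".
"spring serpent" → head "serpent", modifier "spring".
Assembled: [[marsh [dusk [spring serpent]]] chest].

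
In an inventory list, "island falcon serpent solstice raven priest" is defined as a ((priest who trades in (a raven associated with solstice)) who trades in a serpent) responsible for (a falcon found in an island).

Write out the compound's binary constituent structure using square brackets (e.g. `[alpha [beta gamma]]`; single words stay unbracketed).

[[island falcon] [serpent [[solstice raven] priest]]]

The outermost head in the paraphrase is "priest" (specifically "serpent solstice raven priest"), modified by "island falcon".
Inside "island falcon": head "falcon", modifier "island".
Inside "serpent solstice raven priest": head "priest" (specifically "solstice raven priest"), modifier "serpent".
Inside "solstice raven priest": head "priest", modifier "solstice raven".
Inside "solstice raven": head "raven", modifier "solstice".
Assembled: [[island falcon] [serpent [[solstice raven] priest]]].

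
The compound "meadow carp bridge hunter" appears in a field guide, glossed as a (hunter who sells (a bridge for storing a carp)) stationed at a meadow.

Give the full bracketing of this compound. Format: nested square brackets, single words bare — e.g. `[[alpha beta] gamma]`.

The outermost head in the paraphrase is "hunter" (specifically "carp bridge hunter"), modified by "meadow".
"carp bridge hunter" → head "hunter", modifier "carp bridge".
"carp bridge" → head "bridge", modifier "carp".
Assembled: [meadow [[carp bridge] hunter]].

[meadow [[carp bridge] hunter]]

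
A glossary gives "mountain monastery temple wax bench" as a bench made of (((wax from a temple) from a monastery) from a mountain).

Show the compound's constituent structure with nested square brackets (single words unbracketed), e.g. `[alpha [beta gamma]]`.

[[mountain [monastery [temple wax]]] bench]

Overall it is a kind of bench; the modifier is "mountain monastery temple wax".
Inside "mountain monastery temple wax": head "wax" (specifically "monastery temple wax"), modifier "mountain".
Inside "monastery temple wax": head "wax" (specifically "temple wax"), modifier "monastery".
Inside "temple wax": head "wax", modifier "temple".
Putting it together: [[mountain [monastery [temple wax]]] bench].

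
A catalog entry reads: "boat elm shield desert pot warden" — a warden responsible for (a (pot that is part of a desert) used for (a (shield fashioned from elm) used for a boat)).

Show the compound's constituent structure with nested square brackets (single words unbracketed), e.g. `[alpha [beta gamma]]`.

[[[boat [elm shield]] [desert pot]] warden]

Whole compound: head "warden", modifier "boat elm shield desert pot".
Within "boat elm shield desert pot", the head is "pot" (specifically "desert pot") and the modifier is "boat elm shield".
Within "boat elm shield", the head is "shield" (specifically "elm shield") and the modifier is "boat".
Within "elm shield", the head is "shield" and the modifier is "elm".
Within "desert pot", the head is "pot" and the modifier is "desert".
Putting it together: [[[boat [elm shield]] [desert pot]] warden].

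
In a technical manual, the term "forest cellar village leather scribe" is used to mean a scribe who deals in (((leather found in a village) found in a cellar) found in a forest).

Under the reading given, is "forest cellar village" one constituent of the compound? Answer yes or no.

no

The top-level split is [forest cellar village leather] [scribe]; the full structure is [[forest [cellar [village leather]]] scribe].
"forest cellar village" straddles a constituent boundary, so it is not a single unit.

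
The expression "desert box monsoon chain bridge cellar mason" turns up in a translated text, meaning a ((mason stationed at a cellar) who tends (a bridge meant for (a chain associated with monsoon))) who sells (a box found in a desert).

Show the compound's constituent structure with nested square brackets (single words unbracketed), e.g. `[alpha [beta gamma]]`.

Overall it is a kind of mason (specifically "monsoon chain bridge cellar mason"); the modifier is "desert box".
Inside "desert box": head "box", modifier "desert".
Inside "monsoon chain bridge cellar mason": head "mason" (specifically "cellar mason"), modifier "monsoon chain bridge".
Inside "monsoon chain bridge": head "bridge", modifier "monsoon chain".
Inside "monsoon chain": head "chain", modifier "monsoon".
Inside "cellar mason": head "mason", modifier "cellar".
Assembled: [[desert box] [[[monsoon chain] bridge] [cellar mason]]].

[[desert box] [[[monsoon chain] bridge] [cellar mason]]]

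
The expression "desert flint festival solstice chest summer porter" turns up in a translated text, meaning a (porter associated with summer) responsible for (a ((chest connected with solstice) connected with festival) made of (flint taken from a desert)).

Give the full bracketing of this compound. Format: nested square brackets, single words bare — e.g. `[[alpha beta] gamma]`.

[[[desert flint] [festival [solstice chest]]] [summer porter]]

The outermost head in the paraphrase is "porter" (specifically "summer porter"), modified by "desert flint festival solstice chest".
Inside "desert flint festival solstice chest": head "chest" (specifically "festival solstice chest"), modifier "desert flint".
Inside "desert flint": head "flint", modifier "desert".
Inside "festival solstice chest": head "chest" (specifically "solstice chest"), modifier "festival".
Inside "solstice chest": head "chest", modifier "solstice".
Inside "summer porter": head "porter", modifier "summer".
Putting it together: [[[desert flint] [festival [solstice chest]]] [summer porter]].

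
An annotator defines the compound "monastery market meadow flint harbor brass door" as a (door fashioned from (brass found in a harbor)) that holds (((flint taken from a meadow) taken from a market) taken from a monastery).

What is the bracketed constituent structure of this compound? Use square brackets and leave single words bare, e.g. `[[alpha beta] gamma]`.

Overall it is a kind of door (specifically "harbor brass door"); the modifier is "monastery market meadow flint".
"monastery market meadow flint" → head "flint" (specifically "market meadow flint"), modifier "monastery".
"market meadow flint" → head "flint" (specifically "meadow flint"), modifier "market".
"meadow flint" → head "flint", modifier "meadow".
"harbor brass door" → head "door", modifier "harbor brass".
"harbor brass" → head "brass", modifier "harbor".
Putting it together: [[monastery [market [meadow flint]]] [[harbor brass] door]].

[[monastery [market [meadow flint]]] [[harbor brass] door]]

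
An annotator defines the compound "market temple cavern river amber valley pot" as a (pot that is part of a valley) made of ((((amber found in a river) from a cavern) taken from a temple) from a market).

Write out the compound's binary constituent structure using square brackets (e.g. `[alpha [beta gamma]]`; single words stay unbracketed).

[[market [temple [cavern [river amber]]]] [valley pot]]

The outermost head in the paraphrase is "pot" (specifically "valley pot"), modified by "market temple cavern river amber".
Inside "market temple cavern river amber": head "amber" (specifically "temple cavern river amber"), modifier "market".
Inside "temple cavern river amber": head "amber" (specifically "cavern river amber"), modifier "temple".
Inside "cavern river amber": head "amber" (specifically "river amber"), modifier "cavern".
Inside "river amber": head "amber", modifier "river".
Inside "valley pot": head "pot", modifier "valley".
So the structure is [[market [temple [cavern [river amber]]]] [valley pot]].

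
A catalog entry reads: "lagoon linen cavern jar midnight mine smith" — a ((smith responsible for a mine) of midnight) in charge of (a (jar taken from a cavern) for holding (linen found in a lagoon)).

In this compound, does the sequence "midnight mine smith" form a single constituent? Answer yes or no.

The paraphrase groups the words so that "midnight mine smith" is one unit: it corresponds to a single parenthesized sub-phrase.
The full structure is [[[lagoon linen] [cavern jar]] [midnight [mine smith]]], in which [midnight mine smith] is a constituent.

yes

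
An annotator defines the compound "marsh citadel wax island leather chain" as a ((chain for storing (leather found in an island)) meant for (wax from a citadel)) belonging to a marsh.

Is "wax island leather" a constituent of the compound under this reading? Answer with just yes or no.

The top-level split is [marsh] [citadel wax island leather chain]; the full structure is [marsh [[citadel wax] [[island leather] chain]]].
"wax island leather" straddles a constituent boundary, so it is not a single unit.

no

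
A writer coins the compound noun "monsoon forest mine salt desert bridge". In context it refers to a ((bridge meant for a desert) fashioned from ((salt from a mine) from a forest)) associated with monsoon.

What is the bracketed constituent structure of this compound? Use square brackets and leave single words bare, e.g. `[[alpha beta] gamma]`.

[monsoon [[forest [mine salt]] [desert bridge]]]

At the top level: head "bridge" (specifically "forest mine salt desert bridge"); modifier "monsoon".
Inside "forest mine salt desert bridge": head "bridge" (specifically "desert bridge"), modifier "forest mine salt".
Inside "forest mine salt": head "salt" (specifically "mine salt"), modifier "forest".
Inside "mine salt": head "salt", modifier "mine".
Inside "desert bridge": head "bridge", modifier "desert".
Assembled: [monsoon [[forest [mine salt]] [desert bridge]]].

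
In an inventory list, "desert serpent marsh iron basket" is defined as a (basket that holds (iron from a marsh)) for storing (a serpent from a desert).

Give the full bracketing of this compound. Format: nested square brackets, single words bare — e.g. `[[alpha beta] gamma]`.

At the top level: head "basket" (specifically "marsh iron basket"); modifier "desert serpent".
Within "desert serpent", the head is "serpent" and the modifier is "desert".
Within "marsh iron basket", the head is "basket" and the modifier is "marsh iron".
Within "marsh iron", the head is "iron" and the modifier is "marsh".
Putting it together: [[desert serpent] [[marsh iron] basket]].

[[desert serpent] [[marsh iron] basket]]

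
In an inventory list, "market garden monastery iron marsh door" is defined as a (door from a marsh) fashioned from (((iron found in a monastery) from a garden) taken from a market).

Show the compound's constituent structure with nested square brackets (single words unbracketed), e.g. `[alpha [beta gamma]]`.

[[market [garden [monastery iron]]] [marsh door]]

Whole compound: head "door" (specifically "marsh door"), modifier "market garden monastery iron".
"market garden monastery iron" → head "iron" (specifically "garden monastery iron"), modifier "market".
"garden monastery iron" → head "iron" (specifically "monastery iron"), modifier "garden".
"monastery iron" → head "iron", modifier "monastery".
"marsh door" → head "door", modifier "marsh".
So the structure is [[market [garden [monastery iron]]] [marsh door]].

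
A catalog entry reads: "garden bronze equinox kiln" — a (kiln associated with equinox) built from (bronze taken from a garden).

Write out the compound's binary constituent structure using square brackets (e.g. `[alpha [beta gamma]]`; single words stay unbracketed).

[[garden bronze] [equinox kiln]]

Whole compound: head "kiln" (specifically "equinox kiln"), modifier "garden bronze".
Inside "garden bronze": head "bronze", modifier "garden".
Inside "equinox kiln": head "kiln", modifier "equinox".
Putting it together: [[garden bronze] [equinox kiln]].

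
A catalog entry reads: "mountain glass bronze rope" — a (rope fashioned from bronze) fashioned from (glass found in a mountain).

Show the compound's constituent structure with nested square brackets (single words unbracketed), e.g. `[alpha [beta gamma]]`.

[[mountain glass] [bronze rope]]

The outermost head in the paraphrase is "rope" (specifically "bronze rope"), modified by "mountain glass".
Inside "mountain glass": head "glass", modifier "mountain".
Inside "bronze rope": head "rope", modifier "bronze".
Assembled: [[mountain glass] [bronze rope]].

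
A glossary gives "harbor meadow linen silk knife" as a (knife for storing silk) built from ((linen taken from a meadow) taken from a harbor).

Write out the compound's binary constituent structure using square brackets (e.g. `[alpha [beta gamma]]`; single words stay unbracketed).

At the top level: head "knife" (specifically "silk knife"); modifier "harbor meadow linen".
Within "harbor meadow linen", the head is "linen" (specifically "meadow linen") and the modifier is "harbor".
Within "meadow linen", the head is "linen" and the modifier is "meadow".
Within "silk knife", the head is "knife" and the modifier is "silk".
Assembled: [[harbor [meadow linen]] [silk knife]].

[[harbor [meadow linen]] [silk knife]]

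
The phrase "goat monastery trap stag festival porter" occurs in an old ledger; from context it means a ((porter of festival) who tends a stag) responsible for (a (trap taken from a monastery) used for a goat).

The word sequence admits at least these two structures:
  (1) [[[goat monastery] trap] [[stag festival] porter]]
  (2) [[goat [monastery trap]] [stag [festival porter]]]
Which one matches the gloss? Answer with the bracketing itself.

The paraphrase's head is the "porter" part ("stag festival porter"); its modifier is "goat monastery trap".
That top-level split, carried through the inner groups, gives [[goat [monastery trap]] [stag [festival porter]]].

[[goat [monastery trap]] [stag [festival porter]]]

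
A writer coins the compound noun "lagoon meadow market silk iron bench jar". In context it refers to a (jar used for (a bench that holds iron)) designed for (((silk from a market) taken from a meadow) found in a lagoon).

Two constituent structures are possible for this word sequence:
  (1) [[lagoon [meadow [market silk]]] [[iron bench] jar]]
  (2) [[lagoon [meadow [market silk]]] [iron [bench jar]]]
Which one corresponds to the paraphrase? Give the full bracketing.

The paraphrase's head is the "jar" part ("iron bench jar"); its modifier is "lagoon meadow market silk".
That top-level split, carried through the inner groups, gives [[lagoon [meadow [market silk]]] [[iron bench] jar]].

[[lagoon [meadow [market silk]]] [[iron bench] jar]]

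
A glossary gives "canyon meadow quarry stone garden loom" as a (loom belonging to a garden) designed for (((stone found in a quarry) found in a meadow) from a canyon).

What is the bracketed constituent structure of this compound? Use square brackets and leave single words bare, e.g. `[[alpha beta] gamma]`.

The outermost head in the paraphrase is "loom" (specifically "garden loom"), modified by "canyon meadow quarry stone".
Within "canyon meadow quarry stone", the head is "stone" (specifically "meadow quarry stone") and the modifier is "canyon".
Within "meadow quarry stone", the head is "stone" (specifically "quarry stone") and the modifier is "meadow".
Within "quarry stone", the head is "stone" and the modifier is "quarry".
Within "garden loom", the head is "loom" and the modifier is "garden".
Putting it together: [[canyon [meadow [quarry stone]]] [garden loom]].

[[canyon [meadow [quarry stone]]] [garden loom]]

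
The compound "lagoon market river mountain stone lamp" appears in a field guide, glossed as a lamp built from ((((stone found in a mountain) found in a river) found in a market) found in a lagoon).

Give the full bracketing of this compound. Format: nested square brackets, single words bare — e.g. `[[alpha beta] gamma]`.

The outermost head in the paraphrase is "lamp", modified by "lagoon market river mountain stone".
Inside "lagoon market river mountain stone": head "stone" (specifically "market river mountain stone"), modifier "lagoon".
Inside "market river mountain stone": head "stone" (specifically "river mountain stone"), modifier "market".
Inside "river mountain stone": head "stone" (specifically "mountain stone"), modifier "river".
Inside "mountain stone": head "stone", modifier "mountain".
Assembled: [[lagoon [market [river [mountain stone]]]] lamp].

[[lagoon [market [river [mountain stone]]]] lamp]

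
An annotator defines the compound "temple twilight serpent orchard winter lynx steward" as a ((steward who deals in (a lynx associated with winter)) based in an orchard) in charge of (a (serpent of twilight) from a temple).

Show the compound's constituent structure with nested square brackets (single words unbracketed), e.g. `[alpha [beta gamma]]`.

At the top level: head "steward" (specifically "orchard winter lynx steward"); modifier "temple twilight serpent".
Inside "temple twilight serpent": head "serpent" (specifically "twilight serpent"), modifier "temple".
Inside "twilight serpent": head "serpent", modifier "twilight".
Inside "orchard winter lynx steward": head "steward" (specifically "winter lynx steward"), modifier "orchard".
Inside "winter lynx steward": head "steward", modifier "winter lynx".
Inside "winter lynx": head "lynx", modifier "winter".
So the structure is [[temple [twilight serpent]] [orchard [[winter lynx] steward]]].

[[temple [twilight serpent]] [orchard [[winter lynx] steward]]]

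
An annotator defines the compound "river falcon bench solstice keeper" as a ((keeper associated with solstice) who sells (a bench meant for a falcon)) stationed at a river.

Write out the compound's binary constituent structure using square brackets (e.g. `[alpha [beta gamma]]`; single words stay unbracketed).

[river [[falcon bench] [solstice keeper]]]

Overall it is a kind of keeper (specifically "falcon bench solstice keeper"); the modifier is "river".
Within "falcon bench solstice keeper", the head is "keeper" (specifically "solstice keeper") and the modifier is "falcon bench".
Within "falcon bench", the head is "bench" and the modifier is "falcon".
Within "solstice keeper", the head is "keeper" and the modifier is "solstice".
Putting it together: [river [[falcon bench] [solstice keeper]]].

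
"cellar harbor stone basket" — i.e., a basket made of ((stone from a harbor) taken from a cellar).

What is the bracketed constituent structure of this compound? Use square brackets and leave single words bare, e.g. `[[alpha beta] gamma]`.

[[cellar [harbor stone]] basket]

The outermost head in the paraphrase is "basket", modified by "cellar harbor stone".
"cellar harbor stone" → head "stone" (specifically "harbor stone"), modifier "cellar".
"harbor stone" → head "stone", modifier "harbor".
So the structure is [[cellar [harbor stone]] basket].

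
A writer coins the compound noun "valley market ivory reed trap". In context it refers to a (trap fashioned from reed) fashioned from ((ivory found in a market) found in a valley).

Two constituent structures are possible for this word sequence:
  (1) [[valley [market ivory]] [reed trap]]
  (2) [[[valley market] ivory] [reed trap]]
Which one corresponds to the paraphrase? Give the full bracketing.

[[valley [market ivory]] [reed trap]]

The paraphrase's head is the "trap" part ("reed trap"); its modifier is "valley market ivory".
That top-level split, carried through the inner groups, gives [[valley [market ivory]] [reed trap]].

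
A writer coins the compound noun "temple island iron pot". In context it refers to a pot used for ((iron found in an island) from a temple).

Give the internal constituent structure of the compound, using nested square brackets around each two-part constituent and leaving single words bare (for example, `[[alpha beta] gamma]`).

Whole compound: head "pot", modifier "temple island iron".
Inside "temple island iron": head "iron" (specifically "island iron"), modifier "temple".
Inside "island iron": head "iron", modifier "island".
Putting it together: [[temple [island iron]] pot].

[[temple [island iron]] pot]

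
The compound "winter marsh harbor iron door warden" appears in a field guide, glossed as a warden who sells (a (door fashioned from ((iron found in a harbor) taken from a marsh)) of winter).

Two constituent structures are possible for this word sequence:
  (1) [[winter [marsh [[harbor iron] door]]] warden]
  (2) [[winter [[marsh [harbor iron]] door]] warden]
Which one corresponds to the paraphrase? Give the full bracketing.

The paraphrase's head is the "warden" part ("warden"); its modifier is "winter marsh harbor iron door".
That top-level split, carried through the inner groups, gives [[winter [[marsh [harbor iron]] door]] warden].

[[winter [[marsh [harbor iron]] door]] warden]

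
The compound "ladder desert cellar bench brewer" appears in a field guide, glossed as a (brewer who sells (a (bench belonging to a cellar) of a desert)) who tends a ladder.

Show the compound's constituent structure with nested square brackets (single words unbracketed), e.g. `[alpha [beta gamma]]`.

Overall it is a kind of brewer (specifically "desert cellar bench brewer"); the modifier is "ladder".
Within "desert cellar bench brewer", the head is "brewer" and the modifier is "desert cellar bench".
Within "desert cellar bench", the head is "bench" (specifically "cellar bench") and the modifier is "desert".
Within "cellar bench", the head is "bench" and the modifier is "cellar".
Assembled: [ladder [[desert [cellar bench]] brewer]].

[ladder [[desert [cellar bench]] brewer]]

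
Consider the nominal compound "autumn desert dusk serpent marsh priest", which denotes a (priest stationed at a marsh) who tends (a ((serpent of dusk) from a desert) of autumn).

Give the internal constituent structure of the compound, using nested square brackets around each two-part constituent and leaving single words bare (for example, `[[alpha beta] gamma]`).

[[autumn [desert [dusk serpent]]] [marsh priest]]

The outermost head in the paraphrase is "priest" (specifically "marsh priest"), modified by "autumn desert dusk serpent".
Inside "autumn desert dusk serpent": head "serpent" (specifically "desert dusk serpent"), modifier "autumn".
Inside "desert dusk serpent": head "serpent" (specifically "dusk serpent"), modifier "desert".
Inside "dusk serpent": head "serpent", modifier "dusk".
Inside "marsh priest": head "priest", modifier "marsh".
Putting it together: [[autumn [desert [dusk serpent]]] [marsh priest]].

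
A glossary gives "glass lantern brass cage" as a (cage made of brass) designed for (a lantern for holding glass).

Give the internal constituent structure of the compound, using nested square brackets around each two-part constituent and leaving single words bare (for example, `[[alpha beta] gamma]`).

Whole compound: head "cage" (specifically "brass cage"), modifier "glass lantern".
Within "glass lantern", the head is "lantern" and the modifier is "glass".
Within "brass cage", the head is "cage" and the modifier is "brass".
Assembled: [[glass lantern] [brass cage]].

[[glass lantern] [brass cage]]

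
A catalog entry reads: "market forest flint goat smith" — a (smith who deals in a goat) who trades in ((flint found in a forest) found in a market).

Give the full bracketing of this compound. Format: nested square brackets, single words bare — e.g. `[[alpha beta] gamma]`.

[[market [forest flint]] [goat smith]]

Overall it is a kind of smith (specifically "goat smith"); the modifier is "market forest flint".
Inside "market forest flint": head "flint" (specifically "forest flint"), modifier "market".
Inside "forest flint": head "flint", modifier "forest".
Inside "goat smith": head "smith", modifier "goat".
Assembled: [[market [forest flint]] [goat smith]].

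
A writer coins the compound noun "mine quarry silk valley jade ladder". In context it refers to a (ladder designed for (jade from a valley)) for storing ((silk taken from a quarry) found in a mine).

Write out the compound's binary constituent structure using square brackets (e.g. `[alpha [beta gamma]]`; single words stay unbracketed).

[[mine [quarry silk]] [[valley jade] ladder]]

Overall it is a kind of ladder (specifically "valley jade ladder"); the modifier is "mine quarry silk".
"mine quarry silk" → head "silk" (specifically "quarry silk"), modifier "mine".
"quarry silk" → head "silk", modifier "quarry".
"valley jade ladder" → head "ladder", modifier "valley jade".
"valley jade" → head "jade", modifier "valley".
Assembled: [[mine [quarry silk]] [[valley jade] ladder]].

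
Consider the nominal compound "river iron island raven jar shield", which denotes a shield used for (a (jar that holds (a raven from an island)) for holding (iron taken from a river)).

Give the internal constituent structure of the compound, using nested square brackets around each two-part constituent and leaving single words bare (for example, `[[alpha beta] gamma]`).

Whole compound: head "shield", modifier "river iron island raven jar".
"river iron island raven jar" → head "jar" (specifically "island raven jar"), modifier "river iron".
"river iron" → head "iron", modifier "river".
"island raven jar" → head "jar", modifier "island raven".
"island raven" → head "raven", modifier "island".
Putting it together: [[[river iron] [[island raven] jar]] shield].

[[[river iron] [[island raven] jar]] shield]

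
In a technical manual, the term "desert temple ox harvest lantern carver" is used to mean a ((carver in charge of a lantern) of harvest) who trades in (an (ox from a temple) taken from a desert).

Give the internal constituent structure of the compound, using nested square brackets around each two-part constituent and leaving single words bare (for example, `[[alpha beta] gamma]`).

[[desert [temple ox]] [harvest [lantern carver]]]

Overall it is a kind of carver (specifically "harvest lantern carver"); the modifier is "desert temple ox".
"desert temple ox" → head "ox" (specifically "temple ox"), modifier "desert".
"temple ox" → head "ox", modifier "temple".
"harvest lantern carver" → head "carver" (specifically "lantern carver"), modifier "harvest".
"lantern carver" → head "carver", modifier "lantern".
Assembled: [[desert [temple ox]] [harvest [lantern carver]]].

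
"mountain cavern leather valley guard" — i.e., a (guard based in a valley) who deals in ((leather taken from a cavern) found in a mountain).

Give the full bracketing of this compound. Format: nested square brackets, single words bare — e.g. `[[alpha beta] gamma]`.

At the top level: head "guard" (specifically "valley guard"); modifier "mountain cavern leather".
Within "mountain cavern leather", the head is "leather" (specifically "cavern leather") and the modifier is "mountain".
Within "cavern leather", the head is "leather" and the modifier is "cavern".
Within "valley guard", the head is "guard" and the modifier is "valley".
So the structure is [[mountain [cavern leather]] [valley guard]].

[[mountain [cavern leather]] [valley guard]]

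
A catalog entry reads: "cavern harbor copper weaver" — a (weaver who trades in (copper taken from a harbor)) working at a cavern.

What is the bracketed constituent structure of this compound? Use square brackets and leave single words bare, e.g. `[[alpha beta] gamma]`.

[cavern [[harbor copper] weaver]]

Overall it is a kind of weaver (specifically "harbor copper weaver"); the modifier is "cavern".
Within "harbor copper weaver", the head is "weaver" and the modifier is "harbor copper".
Within "harbor copper", the head is "copper" and the modifier is "harbor".
So the structure is [cavern [[harbor copper] weaver]].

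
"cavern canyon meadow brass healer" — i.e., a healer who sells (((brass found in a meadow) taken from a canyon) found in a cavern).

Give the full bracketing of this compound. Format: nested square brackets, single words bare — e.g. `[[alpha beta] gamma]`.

Whole compound: head "healer", modifier "cavern canyon meadow brass".
"cavern canyon meadow brass" → head "brass" (specifically "canyon meadow brass"), modifier "cavern".
"canyon meadow brass" → head "brass" (specifically "meadow brass"), modifier "canyon".
"meadow brass" → head "brass", modifier "meadow".
Putting it together: [[cavern [canyon [meadow brass]]] healer].

[[cavern [canyon [meadow brass]]] healer]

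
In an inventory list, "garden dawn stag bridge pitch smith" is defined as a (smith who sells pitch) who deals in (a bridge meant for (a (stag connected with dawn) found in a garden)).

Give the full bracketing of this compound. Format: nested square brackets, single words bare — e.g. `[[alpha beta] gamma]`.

[[[garden [dawn stag]] bridge] [pitch smith]]

At the top level: head "smith" (specifically "pitch smith"); modifier "garden dawn stag bridge".
Inside "garden dawn stag bridge": head "bridge", modifier "garden dawn stag".
Inside "garden dawn stag": head "stag" (specifically "dawn stag"), modifier "garden".
Inside "dawn stag": head "stag", modifier "dawn".
Inside "pitch smith": head "smith", modifier "pitch".
Assembled: [[[garden [dawn stag]] bridge] [pitch smith]].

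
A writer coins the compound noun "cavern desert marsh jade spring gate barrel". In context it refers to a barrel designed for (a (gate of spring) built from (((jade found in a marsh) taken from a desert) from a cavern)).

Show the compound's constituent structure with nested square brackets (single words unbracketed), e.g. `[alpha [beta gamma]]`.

Overall it is a kind of barrel; the modifier is "cavern desert marsh jade spring gate".
"cavern desert marsh jade spring gate" → head "gate" (specifically "spring gate"), modifier "cavern desert marsh jade".
"cavern desert marsh jade" → head "jade" (specifically "desert marsh jade"), modifier "cavern".
"desert marsh jade" → head "jade" (specifically "marsh jade"), modifier "desert".
"marsh jade" → head "jade", modifier "marsh".
"spring gate" → head "gate", modifier "spring".
Putting it together: [[[cavern [desert [marsh jade]]] [spring gate]] barrel].

[[[cavern [desert [marsh jade]]] [spring gate]] barrel]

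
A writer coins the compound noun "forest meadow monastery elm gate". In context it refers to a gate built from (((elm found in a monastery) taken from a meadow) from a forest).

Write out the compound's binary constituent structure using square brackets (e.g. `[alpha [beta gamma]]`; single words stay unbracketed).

Whole compound: head "gate", modifier "forest meadow monastery elm".
"forest meadow monastery elm" → head "elm" (specifically "meadow monastery elm"), modifier "forest".
"meadow monastery elm" → head "elm" (specifically "monastery elm"), modifier "meadow".
"monastery elm" → head "elm", modifier "monastery".
So the structure is [[forest [meadow [monastery elm]]] gate].

[[forest [meadow [monastery elm]]] gate]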